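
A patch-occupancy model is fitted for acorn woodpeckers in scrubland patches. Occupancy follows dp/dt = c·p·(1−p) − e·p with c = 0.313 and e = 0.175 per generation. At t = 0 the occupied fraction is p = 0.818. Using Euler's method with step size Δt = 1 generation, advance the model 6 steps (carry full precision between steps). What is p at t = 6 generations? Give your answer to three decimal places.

0.535

Update rule: p ← p + [c·p·(1−p) − e·p]·Δt with Δt = 1.
p: 0.81800 → 0.72145  (Δp = -0.09655)
p: 0.72145 → 0.65810  (Δp = -0.06335)
p: 0.65810 → 0.61336  (Δp = -0.04474)
p: 0.61336 → 0.58025  (Δp = -0.03311)
p: 0.58025 → 0.55494  (Δp = -0.02531)
p: 0.55494 → 0.53513  (Δp = -0.01981)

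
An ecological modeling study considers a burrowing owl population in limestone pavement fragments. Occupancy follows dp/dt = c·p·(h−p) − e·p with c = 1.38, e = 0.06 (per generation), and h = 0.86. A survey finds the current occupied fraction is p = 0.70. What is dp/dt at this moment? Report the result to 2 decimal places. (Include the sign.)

0.11

Colonization term: c·p·(h−p) = 1.38×0.70×0.1600 = 0.15456.
Extinction term: e·p = 0.04200.
dp/dt = 0.15456 − 0.04200 = 0.11256.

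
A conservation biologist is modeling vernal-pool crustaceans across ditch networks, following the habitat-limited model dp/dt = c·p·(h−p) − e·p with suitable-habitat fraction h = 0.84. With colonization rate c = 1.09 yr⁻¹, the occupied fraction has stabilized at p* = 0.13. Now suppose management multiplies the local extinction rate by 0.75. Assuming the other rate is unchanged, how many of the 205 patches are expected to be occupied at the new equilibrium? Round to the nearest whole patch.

63

Balance c(h−p*) = e gives e = 1.09×(0.84 − 0.13000) = 0.77390.
New p* = 0.84 − e/c = 0.84 − 0.58042/1.09000 = 0.30750.
Expected occupied = 205 × 0.30750 = 63.04 ≈ 63.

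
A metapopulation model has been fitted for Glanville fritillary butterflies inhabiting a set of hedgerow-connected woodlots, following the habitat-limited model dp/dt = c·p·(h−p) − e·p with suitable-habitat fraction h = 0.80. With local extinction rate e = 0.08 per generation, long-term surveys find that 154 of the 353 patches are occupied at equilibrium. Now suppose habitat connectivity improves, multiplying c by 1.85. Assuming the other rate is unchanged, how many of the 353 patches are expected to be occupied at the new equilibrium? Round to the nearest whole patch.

213

Observed p* = 154/353 = 0.43626.
Balance c(h−p*) = e gives c = e/(0.8 − 0.43626) = 0.08/0.36374 = 0.21994.
New p* = 0.8 − e/c = 0.8 − 0.08000/0.40689 = 0.60339.
Expected occupied = 353 × 0.60339 = 213.00 ≈ 213.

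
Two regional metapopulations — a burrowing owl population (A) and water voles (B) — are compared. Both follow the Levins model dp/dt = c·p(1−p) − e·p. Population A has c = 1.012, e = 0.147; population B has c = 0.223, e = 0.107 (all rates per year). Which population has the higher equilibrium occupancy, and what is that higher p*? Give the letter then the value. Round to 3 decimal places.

A: p*_A = 1 − 0.147/1.012 = 0.8547.
B: p*_B = 1 − 0.107/0.223 = 0.5202.
A is higher at 0.8547.

A, 0.855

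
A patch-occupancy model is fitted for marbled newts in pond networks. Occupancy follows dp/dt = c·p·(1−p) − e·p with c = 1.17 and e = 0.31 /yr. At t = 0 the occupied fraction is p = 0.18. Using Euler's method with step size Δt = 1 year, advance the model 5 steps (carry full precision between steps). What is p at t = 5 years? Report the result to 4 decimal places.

Update rule: p ← p + [c·p·(1−p) − e·p]·Δt with Δt = 1.
p: 0.18000 → 0.29689  (Δp = +0.11689)
p: 0.29689 → 0.44909  (Δp = +0.15220)
p: 0.44909 → 0.59934  (Δp = +0.15025)
p: 0.59934 → 0.69450  (Δp = +0.09516)
p: 0.69450 → 0.72744  (Δp = +0.03294)

0.7274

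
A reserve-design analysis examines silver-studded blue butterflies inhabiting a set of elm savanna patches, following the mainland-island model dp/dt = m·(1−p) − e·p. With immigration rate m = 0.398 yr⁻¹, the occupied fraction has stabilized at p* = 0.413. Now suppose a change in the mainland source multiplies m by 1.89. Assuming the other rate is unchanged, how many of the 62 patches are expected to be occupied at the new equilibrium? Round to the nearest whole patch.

Balance m(1−p*) = e·p* gives e = m(1−p*)/p* = 0.398×0.58700/0.41300 = 0.56568.
New p* = m/(m+e) = 0.75222/(0.75222+0.56568) = 0.57077.
Expected occupied = 62 × 0.57077 = 35.39 ≈ 35.

35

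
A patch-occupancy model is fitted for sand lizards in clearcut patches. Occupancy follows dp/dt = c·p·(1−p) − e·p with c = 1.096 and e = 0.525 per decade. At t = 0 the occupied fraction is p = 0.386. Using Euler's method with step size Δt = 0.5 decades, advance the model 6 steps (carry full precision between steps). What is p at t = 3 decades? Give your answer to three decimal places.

0.496

Update rule: p ← p + [c·p·(1−p) − e·p]·Δt with Δt = 0.5.
  1  |  dp/dt·Δt = +0.028553  |  p_1 = 0.414553
  2  |  dp/dt·Δt = +0.024179  |  p_2 = 0.438732
  3  |  dp/dt·Δt = +0.019776  |  p_3 = 0.458508
  4  |  dp/dt·Δt = +0.015698  |  p_4 = 0.474206
  5  |  dp/dt·Δt = +0.012156  |  p_5 = 0.486362
  6  |  dp/dt·Δt = +0.009228  |  p_6 = 0.495590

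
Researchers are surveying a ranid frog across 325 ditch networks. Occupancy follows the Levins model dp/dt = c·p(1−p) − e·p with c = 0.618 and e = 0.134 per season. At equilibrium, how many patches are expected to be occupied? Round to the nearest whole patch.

p* = 1 − e/c = 1 − 0.134/0.618 = 0.7832.
Expected occupied patches = N × p* = 325 × 0.7832 = 254.53 ≈ 255.

255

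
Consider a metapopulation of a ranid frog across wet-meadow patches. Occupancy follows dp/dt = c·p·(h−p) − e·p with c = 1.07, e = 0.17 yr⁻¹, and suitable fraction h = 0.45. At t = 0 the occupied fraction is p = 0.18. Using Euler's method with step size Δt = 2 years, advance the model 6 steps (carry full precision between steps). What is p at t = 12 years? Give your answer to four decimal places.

0.2901

Update rule: p ← p + [c·p·(h−p) − e·p]·Δt with Δt = 2.
  1  |  dp/dt·Δt = +0.042804  |  p_1 = 0.222804
  2  |  dp/dt·Δt = +0.032574  |  p_2 = 0.255378
  3  |  dp/dt·Δt = +0.019534  |  p_3 = 0.274912
  4  |  dp/dt·Δt = +0.009536  |  p_4 = 0.284448
  5  |  dp/dt·Δt = +0.004062  |  p_5 = 0.288510
  6  |  dp/dt·Δt = +0.001612  |  p_6 = 0.290123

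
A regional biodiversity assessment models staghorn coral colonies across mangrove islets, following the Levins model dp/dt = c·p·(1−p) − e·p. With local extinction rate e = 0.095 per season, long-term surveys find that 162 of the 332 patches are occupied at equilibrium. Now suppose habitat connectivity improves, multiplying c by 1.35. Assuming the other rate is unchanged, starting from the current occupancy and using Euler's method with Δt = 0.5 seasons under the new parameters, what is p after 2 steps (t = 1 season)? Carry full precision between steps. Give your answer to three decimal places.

0.504

Observed p* = 162/332 = 0.48795.
Balance c(1−p*) = e gives c = e/(1 − 0.48795) = 0.095/0.51205 = 0.18553.
Starting from p₀ = 0.48795; update p ← p + (dp/dt)·Δt with the new parameters.
  1  |  dp/dt·Δt = +0.008112  |  p_1 = 0.496064
  2  |  dp/dt·Δt = +0.007743  |  p_2 = 0.503807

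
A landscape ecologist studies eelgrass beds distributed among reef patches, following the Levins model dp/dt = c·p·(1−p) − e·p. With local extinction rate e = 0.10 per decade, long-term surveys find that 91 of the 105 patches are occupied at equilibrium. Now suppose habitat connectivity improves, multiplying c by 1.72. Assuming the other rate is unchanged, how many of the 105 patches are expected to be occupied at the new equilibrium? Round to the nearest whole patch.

97

Observed p* = 91/105 = 0.86667.
Balance c(1−p*) = e gives c = e/(1 − 0.86667) = 0.10/0.13333 = 0.75002.
New p* = 1 − e/c = 1 − 0.10000/1.29003 = 0.92248.
Expected occupied = 105 × 0.92248 = 96.86 ≈ 97.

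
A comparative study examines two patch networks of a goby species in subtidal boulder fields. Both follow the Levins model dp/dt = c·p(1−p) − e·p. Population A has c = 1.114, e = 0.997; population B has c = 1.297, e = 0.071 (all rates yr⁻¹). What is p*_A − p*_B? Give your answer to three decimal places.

-0.840

A: p*_A = 1 − 0.997/1.114 = 0.1050.
B: p*_B = 1 − 0.071/1.297 = 0.9453.
p*_A − p*_B = 0.1050 − 0.9453 = -0.8402.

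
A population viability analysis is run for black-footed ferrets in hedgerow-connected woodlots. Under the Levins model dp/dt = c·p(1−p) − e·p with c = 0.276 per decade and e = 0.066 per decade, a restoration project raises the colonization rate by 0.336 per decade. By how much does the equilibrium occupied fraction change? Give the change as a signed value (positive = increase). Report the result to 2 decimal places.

0.13

Before: p* = 1 − 0.066/0.276 = 0.7609.
After the change, c = 0.612, e = 0.066, so p* = 1 − 0.066/0.612 = 0.8922.
Δp* = 0.8922 − 0.7609 = +0.1313.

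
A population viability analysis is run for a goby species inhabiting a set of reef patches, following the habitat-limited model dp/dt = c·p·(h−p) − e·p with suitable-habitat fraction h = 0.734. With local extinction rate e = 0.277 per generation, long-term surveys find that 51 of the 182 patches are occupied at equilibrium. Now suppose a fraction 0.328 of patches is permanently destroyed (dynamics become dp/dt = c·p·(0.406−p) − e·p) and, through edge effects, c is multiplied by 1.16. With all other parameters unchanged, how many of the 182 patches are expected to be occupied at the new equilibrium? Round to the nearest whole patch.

Observed p* = 51/182 = 0.28022.
Balance c(h−p*) = e gives c = e/(0.734 − 0.28022) = 0.277/0.45378 = 0.61043.
New p* = 0.406 − e/c = 0.406 − 0.27700/0.70810 = 0.01481.
Expected occupied = 182 × 0.01481 = 2.70 ≈ 3.

3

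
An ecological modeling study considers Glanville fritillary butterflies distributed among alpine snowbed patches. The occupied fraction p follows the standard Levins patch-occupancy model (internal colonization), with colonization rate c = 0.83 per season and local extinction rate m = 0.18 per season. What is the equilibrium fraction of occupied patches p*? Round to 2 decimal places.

At equilibrium, colonization balances extinction: c·p*·(1−p*) = m·p*.
So p* = 1 − m/c = 1 − 0.18/0.83 = 1 − 0.2169 = 0.7831.

0.78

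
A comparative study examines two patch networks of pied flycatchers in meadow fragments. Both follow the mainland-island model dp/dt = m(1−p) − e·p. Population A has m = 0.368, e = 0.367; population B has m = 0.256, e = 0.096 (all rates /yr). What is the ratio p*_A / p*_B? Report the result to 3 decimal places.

A: p*_A = m/(m+e) = 0.368/0.7350 = 0.5007.
B: p*_B = 0.256/0.3520 = 0.7273.
p*_A / p*_B = 0.5007/0.7273 = 0.6884.

0.688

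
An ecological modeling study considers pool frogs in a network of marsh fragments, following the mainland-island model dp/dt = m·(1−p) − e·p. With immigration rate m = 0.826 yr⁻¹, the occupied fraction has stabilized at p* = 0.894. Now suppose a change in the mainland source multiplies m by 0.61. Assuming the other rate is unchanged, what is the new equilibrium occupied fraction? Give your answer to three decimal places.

0.837

Balance m(1−p*) = e·p* gives e = m(1−p*)/p* = 0.826×0.10600/0.89400 = 0.09794.
New p* = m/(m+e) = 0.50386/(0.50386+0.09794) = 0.83725.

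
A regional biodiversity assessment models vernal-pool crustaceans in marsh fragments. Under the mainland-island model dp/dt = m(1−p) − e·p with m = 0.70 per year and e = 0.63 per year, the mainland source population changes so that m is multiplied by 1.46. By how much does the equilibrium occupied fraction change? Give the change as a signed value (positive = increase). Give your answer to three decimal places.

Before: p* = 0.70/(0.70+0.63) = 0.5263.
After: m = 1.022, e = 0.63; p* = 1.022/1.6520 = 0.6186.
Δp* = 0.6186 − 0.5263 = +0.0923.

0.092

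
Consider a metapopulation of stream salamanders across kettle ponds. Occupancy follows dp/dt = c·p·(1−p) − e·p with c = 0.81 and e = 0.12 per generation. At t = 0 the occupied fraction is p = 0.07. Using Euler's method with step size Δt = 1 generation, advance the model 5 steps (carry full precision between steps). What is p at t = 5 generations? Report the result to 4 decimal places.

0.5585

Update rule: p ← p + [c·p·(1−p) − e·p]·Δt with Δt = 1.
step 1: Δp = +0.04433, p = 0.11433
step 2: Δp = +0.06830, p = 0.18263
step 3: Δp = +0.09900, p = 0.28163
step 4: Δp = +0.13008, p = 0.41171
step 5: Δp = +0.14678, p = 0.55849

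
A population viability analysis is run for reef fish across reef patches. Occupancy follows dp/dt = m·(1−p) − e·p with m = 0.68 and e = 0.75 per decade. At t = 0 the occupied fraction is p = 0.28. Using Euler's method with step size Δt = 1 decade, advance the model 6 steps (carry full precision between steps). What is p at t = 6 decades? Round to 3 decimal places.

0.474

Update rule: p ← p + [m·(1−p) − e·p]·Δt with Δt = 1.
step 1: Δp = +0.27960, p = 0.55960
step 2: Δp = -0.12023, p = 0.43937
step 3: Δp = +0.05170, p = 0.49107
step 4: Δp = -0.02223, p = 0.46884
step 5: Δp = +0.00956, p = 0.47840
step 6: Δp = -0.00411, p = 0.47429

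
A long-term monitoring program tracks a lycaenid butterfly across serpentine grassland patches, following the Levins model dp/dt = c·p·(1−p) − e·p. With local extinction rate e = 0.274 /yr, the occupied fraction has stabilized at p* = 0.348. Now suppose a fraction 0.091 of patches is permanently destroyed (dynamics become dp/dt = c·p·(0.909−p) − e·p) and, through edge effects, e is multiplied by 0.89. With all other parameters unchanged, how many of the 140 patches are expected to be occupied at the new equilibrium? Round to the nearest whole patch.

46

Balance c(1−p*) = e gives c = e/(1 − 0.34800) = 0.274/0.65200 = 0.42025.
New p* = 0.909 − e/c = 0.909 − 0.24386/0.42025 = 0.32873.
Expected occupied = 140 × 0.32873 = 46.02 ≈ 46.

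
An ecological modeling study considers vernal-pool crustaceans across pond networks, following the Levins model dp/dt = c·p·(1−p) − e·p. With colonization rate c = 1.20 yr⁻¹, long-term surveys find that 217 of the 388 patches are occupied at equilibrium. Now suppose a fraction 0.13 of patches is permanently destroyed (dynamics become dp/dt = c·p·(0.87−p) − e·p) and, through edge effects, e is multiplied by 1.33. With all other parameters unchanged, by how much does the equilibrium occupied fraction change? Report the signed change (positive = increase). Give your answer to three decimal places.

-0.275

Observed p* = 217/388 = 0.55928.
Balance c(1−p*) = e gives e = 1.20×(1 − 0.55928) = 0.52886.
New p* = 0.87 − e/c = 0.87 − 0.70338/1.20000 = 0.28385.
Δp* = 0.28385 − 0.55928 = -0.27543.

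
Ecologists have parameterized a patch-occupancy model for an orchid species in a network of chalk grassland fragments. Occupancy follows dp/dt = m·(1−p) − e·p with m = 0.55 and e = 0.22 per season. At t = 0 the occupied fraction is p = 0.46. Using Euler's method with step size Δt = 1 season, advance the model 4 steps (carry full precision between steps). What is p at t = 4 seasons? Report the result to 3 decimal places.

0.714

Update rule: p ← p + [m·(1−p) − e·p]·Δt with Δt = 1.
  1  |  dp/dt·Δt = +0.195800  |  p_1 = 0.655800
  2  |  dp/dt·Δt = +0.045034  |  p_2 = 0.700834
  3  |  dp/dt·Δt = +0.010358  |  p_3 = 0.711192
  4  |  dp/dt·Δt = +0.002382  |  p_4 = 0.713574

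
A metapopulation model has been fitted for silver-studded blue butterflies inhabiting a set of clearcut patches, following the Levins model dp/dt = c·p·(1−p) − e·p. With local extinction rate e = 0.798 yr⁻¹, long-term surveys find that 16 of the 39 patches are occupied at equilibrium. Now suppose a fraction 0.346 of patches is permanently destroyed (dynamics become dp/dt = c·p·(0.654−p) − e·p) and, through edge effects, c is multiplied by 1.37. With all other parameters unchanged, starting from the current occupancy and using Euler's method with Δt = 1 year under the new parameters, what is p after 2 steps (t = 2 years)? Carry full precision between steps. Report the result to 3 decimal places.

0.246

Observed p* = 16/39 = 0.41026.
Balance c(1−p*) = e gives c = e/(1 − 0.41026) = 0.798/0.58974 = 1.35313.
Starting from p₀ = 0.41026; update p ← p + (dp/dt)·Δt with the new parameters.
t = 1: p = 0.41026 + (-0.14201) = 0.26825
t = 2: p = 0.26825 + (-0.02224) = 0.24601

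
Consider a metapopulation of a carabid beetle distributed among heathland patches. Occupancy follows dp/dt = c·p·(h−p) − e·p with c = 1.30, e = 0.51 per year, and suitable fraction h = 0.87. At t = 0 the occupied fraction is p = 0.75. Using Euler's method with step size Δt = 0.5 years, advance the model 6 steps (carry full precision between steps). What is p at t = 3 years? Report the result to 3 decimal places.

0.493

Update rule: p ← p + [c·p·(h−p) − e·p]·Δt with Δt = 0.5.
step 1: Δp = -0.13275, p = 0.61725
step 2: Δp = -0.05599, p = 0.56126
step 3: Δp = -0.03049, p = 0.53077
step 4: Δp = -0.01831, p = 0.51246
step 5: Δp = -0.01158, p = 0.50088
step 6: Δp = -0.00755, p = 0.49333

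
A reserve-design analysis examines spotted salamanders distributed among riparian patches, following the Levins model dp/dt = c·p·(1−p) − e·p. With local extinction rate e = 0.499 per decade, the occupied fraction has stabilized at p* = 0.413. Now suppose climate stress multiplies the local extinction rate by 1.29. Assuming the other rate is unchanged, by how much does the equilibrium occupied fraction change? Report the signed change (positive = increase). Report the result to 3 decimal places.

-0.170

Balance c(1−p*) = e gives c = e/(1 − 0.41300) = 0.499/0.58700 = 0.85009.
New p* = 1 − e/c = 1 − 0.64371/0.85009 = 0.24277.
Δp* = 0.24277 − 0.41300 = -0.17023.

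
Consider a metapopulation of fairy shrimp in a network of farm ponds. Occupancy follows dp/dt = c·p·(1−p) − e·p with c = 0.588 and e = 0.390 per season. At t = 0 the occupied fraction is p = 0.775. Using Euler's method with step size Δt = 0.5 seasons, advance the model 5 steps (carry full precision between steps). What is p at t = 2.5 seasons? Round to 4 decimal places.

0.4942

Update rule: p ← p + [c·p·(1−p) − e·p]·Δt with Δt = 0.5.
t = 0.5: p = 0.77500 + (-0.09986) = 0.67514
t = 1: p = 0.67514 + (-0.06717) = 0.60797
t = 1.5: p = 0.60797 + (-0.04848) = 0.55949
t = 2: p = 0.55949 + (-0.03664) = 0.52285
t = 2.5: p = 0.52285 + (-0.02861) = 0.49424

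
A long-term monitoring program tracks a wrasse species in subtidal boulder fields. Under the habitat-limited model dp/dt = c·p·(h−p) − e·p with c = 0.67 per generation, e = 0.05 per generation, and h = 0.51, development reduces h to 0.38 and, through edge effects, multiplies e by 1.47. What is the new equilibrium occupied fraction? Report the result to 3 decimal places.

Before: p* = h − e/c = 0.51 − 0.05/0.67 = 0.51 − 0.0746 = 0.4354.
After: c = 0.67, e = 0.0735, h = 0.38; p* = 0.38 − 0.0735/0.67 = 0.2703.

0.270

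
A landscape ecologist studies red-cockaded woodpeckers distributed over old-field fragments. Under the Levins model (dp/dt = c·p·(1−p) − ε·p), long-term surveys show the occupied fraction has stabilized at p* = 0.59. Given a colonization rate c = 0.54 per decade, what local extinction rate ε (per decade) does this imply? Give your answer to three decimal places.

At equilibrium c(1−p*) = ε.
ε = 0.54 × (1 − 0.59) = 0.54 × 0.4100 = 0.2214.

0.221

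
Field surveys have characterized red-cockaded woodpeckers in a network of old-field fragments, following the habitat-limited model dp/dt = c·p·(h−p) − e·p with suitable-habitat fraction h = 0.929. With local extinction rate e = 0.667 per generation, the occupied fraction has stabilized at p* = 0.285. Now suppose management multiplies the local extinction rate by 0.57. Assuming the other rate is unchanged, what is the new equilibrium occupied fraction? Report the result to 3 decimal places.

0.562

Balance c(h−p*) = e gives c = e/(0.929 − 0.28500) = 0.667/0.64400 = 1.03571.
New p* = 0.929 − e/c = 0.929 − 0.38019/1.03571 = 0.56192.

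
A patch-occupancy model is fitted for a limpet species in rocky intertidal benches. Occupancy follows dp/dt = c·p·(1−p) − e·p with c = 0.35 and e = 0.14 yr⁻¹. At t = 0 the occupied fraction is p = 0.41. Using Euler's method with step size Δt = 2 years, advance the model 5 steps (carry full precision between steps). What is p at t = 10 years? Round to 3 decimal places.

Update rule: p ← p + [c·p·(1−p) − e·p]·Δt with Δt = 2.
  1  |  dp/dt·Δt = +0.054530  |  p_1 = 0.464530
  2  |  dp/dt·Δt = +0.044051  |  p_2 = 0.508581
  3  |  dp/dt·Δt = +0.032546  |  p_3 = 0.541127
  4  |  dp/dt·Δt = +0.022301  |  p_4 = 0.563427
  5  |  dp/dt·Δt = +0.014424  |  p_5 = 0.577852

0.578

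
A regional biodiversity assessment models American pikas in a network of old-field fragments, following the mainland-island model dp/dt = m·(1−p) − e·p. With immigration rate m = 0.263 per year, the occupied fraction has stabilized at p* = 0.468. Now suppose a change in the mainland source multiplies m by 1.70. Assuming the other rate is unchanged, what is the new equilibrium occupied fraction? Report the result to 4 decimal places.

0.5993

Balance m(1−p*) = e·p* gives e = m(1−p*)/p* = 0.263×0.53200/0.46800 = 0.29897.
New p* = m/(m+e) = 0.44710/(0.44710+0.29897) = 0.59927.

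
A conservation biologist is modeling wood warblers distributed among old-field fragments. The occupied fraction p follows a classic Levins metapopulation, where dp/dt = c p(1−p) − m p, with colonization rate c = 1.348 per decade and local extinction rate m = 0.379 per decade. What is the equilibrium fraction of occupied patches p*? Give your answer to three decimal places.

Setting dp/dt = 0 and dividing through by p* gives c·(1−p*) = m.
So p* = 1 − m/c = 1 − 0.379/1.348 = 1 − 0.2812 = 0.7188.

0.719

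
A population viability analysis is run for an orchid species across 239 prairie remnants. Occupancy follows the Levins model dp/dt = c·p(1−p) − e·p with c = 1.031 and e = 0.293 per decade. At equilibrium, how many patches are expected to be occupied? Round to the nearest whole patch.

171

p* = 1 − e/c = 1 − 0.293/1.031 = 0.7158.
Expected occupied patches = N × p* = 239 × 0.7158 = 171.08 ≈ 171.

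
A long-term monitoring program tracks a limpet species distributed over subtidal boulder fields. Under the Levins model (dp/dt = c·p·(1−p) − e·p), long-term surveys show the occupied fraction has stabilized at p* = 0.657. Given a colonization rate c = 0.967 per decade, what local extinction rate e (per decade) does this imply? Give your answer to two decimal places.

At equilibrium c(1−p*) = e.
e = 0.967 × (1 − 0.657) = 0.967 × 0.3430 = 0.3317.

0.33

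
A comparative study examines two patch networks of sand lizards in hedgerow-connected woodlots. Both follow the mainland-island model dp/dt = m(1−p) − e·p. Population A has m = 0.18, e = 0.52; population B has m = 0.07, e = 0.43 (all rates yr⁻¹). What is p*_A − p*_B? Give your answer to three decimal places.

A: p*_A = m/(m+e) = 0.18/0.7000 = 0.2571.
B: p*_B = 0.07/0.5000 = 0.1400.
p*_A − p*_B = 0.2571 − 0.1400 = 0.1171.

0.117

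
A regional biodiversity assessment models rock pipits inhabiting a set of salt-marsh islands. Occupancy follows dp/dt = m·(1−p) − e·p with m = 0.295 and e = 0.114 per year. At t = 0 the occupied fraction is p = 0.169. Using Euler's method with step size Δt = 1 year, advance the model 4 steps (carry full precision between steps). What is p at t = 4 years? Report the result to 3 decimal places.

Update rule: p ← p + [m·(1−p) − e·p]·Δt with Δt = 1.
p: 0.16900 → 0.39488  (Δp = +0.22588)
p: 0.39488 → 0.52837  (Δp = +0.13349)
p: 0.52837 → 0.60727  (Δp = +0.07890)
p: 0.60727 → 0.65390  (Δp = +0.04663)

0.654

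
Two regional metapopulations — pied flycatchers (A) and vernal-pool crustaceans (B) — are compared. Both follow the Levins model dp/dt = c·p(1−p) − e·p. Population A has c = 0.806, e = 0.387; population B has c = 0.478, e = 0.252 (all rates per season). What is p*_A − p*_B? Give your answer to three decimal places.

A: p*_A = 1 − 0.387/0.806 = 0.5199.
B: p*_B = 1 − 0.252/0.478 = 0.4728.
p*_A − p*_B = 0.5199 − 0.4728 = 0.0470.

0.047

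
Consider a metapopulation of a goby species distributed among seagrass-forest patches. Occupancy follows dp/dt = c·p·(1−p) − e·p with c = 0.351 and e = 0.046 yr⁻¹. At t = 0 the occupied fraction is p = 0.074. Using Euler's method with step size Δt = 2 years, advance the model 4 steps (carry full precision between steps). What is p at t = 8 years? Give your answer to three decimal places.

0.374

Update rule: p ← p + [c·p·(1−p) − e·p]·Δt with Δt = 2.
  1  |  dp/dt·Δt = +0.041296  |  p_1 = 0.115296
  2  |  dp/dt·Δt = +0.060999  |  p_2 = 0.176295
  3  |  dp/dt·Δt = +0.085722  |  p_3 = 0.262016
  4  |  dp/dt·Δt = +0.111636  |  p_4 = 0.373652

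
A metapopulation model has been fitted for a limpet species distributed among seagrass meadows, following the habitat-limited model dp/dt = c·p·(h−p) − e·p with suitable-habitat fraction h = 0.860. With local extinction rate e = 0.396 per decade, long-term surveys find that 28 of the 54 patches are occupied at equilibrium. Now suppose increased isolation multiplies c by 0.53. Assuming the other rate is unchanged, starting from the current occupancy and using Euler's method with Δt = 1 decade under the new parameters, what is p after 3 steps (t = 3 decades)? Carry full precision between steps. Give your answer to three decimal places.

0.334

Observed p* = 28/54 = 0.51852.
Balance c(h−p*) = e gives c = e/(0.86 − 0.51852) = 0.396/0.34148 = 1.15965.
Starting from p₀ = 0.51852; update p ← p + (dp/dt)·Δt with the new parameters.
p: 0.51852 → 0.42201  (Δp = -0.09651)
p: 0.42201 → 0.36850  (Δp = -0.05351)
p: 0.36850 → 0.33389  (Δp = -0.03461)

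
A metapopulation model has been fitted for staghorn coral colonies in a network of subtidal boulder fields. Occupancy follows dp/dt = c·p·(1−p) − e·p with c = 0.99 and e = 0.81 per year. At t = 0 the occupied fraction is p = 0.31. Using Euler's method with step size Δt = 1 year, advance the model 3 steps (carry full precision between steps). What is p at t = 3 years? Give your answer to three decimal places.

0.231

Update rule: p ← p + [c·p·(1−p) − e·p]·Δt with Δt = 1.
t = 1: p = 0.31000 + (-0.03934) = 0.27066
t = 2: p = 0.27066 + (-0.02381) = 0.24686
t = 3: p = 0.24686 + (-0.01589) = 0.23096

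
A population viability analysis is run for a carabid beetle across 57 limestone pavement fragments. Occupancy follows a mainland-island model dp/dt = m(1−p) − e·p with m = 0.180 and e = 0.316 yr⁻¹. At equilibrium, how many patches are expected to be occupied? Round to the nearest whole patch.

21

p* = m/(m+e) = 0.180/0.4960 = 0.3629.
Expected occupied patches = N × p* = 57 × 0.3629 = 20.69 ≈ 21.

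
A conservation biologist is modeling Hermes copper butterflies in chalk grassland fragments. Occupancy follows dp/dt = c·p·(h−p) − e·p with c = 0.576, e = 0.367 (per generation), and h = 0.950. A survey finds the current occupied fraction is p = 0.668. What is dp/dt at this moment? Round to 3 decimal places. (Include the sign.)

Colonization term: c·p·(h−p) = 0.576×0.668×0.2820 = 0.10850.
Extinction term: e·p = 0.24516.
dp/dt = 0.10850 − 0.24516 = -0.13665.

-0.137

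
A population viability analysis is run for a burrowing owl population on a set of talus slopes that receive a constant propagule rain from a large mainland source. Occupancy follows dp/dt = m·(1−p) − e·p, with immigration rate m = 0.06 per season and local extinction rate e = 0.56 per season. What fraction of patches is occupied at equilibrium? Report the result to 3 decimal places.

0.097

Setting dp/dt = 0: m − m·p* = e·p*, so m = (m+e)·p*.
p* = m/(m+e) = 0.06/(0.06+0.56) = 0.06/0.6200 = 0.0968.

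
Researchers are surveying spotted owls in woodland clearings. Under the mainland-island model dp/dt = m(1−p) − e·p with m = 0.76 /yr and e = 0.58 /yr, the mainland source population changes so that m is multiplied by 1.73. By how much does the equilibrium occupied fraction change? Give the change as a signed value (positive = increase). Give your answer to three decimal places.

Before: p* = 0.76/(0.76+0.58) = 0.5672.
After: m = 1.3148, e = 0.58; p* = 1.3148/1.8948 = 0.6939.
Δp* = 0.6939 − 0.5672 = +0.1267.

0.127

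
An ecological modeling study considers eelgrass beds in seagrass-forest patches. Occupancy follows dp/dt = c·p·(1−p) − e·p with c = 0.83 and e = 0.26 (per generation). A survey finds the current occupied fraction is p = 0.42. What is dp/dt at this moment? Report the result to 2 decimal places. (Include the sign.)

Colonization term: c·p·(1−p) = 0.83×0.42×0.5800 = 0.20219.
Extinction term: e·p = 0.10920.
dp/dt = 0.20219 − 0.10920 = 0.09299.

0.09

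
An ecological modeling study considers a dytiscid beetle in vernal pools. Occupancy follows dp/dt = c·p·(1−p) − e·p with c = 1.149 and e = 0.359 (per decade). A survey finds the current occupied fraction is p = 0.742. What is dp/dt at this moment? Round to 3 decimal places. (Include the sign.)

Colonization term: c·p·(1−p) = 1.149×0.742×0.2580 = 0.21996.
Extinction term: e·p = 0.26638.
dp/dt = 0.21996 − 0.26638 = -0.04642.

-0.046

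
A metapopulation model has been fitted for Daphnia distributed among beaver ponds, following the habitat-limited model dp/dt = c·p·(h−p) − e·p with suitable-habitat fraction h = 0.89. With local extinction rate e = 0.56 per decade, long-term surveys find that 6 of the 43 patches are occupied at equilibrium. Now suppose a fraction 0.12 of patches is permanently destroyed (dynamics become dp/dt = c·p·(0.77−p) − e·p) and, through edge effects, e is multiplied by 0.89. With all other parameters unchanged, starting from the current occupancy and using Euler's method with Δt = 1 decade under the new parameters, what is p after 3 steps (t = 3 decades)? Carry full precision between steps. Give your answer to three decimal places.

0.129

Observed p* = 6/43 = 0.13953.
Balance c(h−p*) = e gives c = e/(0.89 − 0.13953) = 0.56/0.75047 = 0.74620.
Starting from p₀ = 0.13953; update p ← p + (dp/dt)·Δt with the new parameters.
p: 0.13953 → 0.13564  (Δp = -0.00390)
p: 0.13564 → 0.13224  (Δp = -0.00340)
p: 0.13224 → 0.12926  (Δp = -0.00298)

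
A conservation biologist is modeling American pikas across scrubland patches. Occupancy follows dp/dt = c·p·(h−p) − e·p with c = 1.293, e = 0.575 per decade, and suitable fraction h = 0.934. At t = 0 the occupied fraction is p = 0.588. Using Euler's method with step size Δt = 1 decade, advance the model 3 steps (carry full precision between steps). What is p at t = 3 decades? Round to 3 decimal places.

0.492

Update rule: p ← p + [c·p·(h−p) − e·p]·Δt with Δt = 1.
step 1: Δp = -0.07504, p = 0.51296
step 2: Δp = -0.01569, p = 0.49727
step 3: Δp = -0.00512, p = 0.49214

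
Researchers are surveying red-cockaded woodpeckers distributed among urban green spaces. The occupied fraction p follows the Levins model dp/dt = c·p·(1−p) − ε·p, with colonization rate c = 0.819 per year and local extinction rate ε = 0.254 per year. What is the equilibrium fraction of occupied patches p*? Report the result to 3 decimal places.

0.690

Setting dp/dt = 0 and dividing through by p* gives c·(1−p*) = ε.
So p* = 1 − ε/c = 1 − 0.254/0.819 = 1 − 0.3101 = 0.6899.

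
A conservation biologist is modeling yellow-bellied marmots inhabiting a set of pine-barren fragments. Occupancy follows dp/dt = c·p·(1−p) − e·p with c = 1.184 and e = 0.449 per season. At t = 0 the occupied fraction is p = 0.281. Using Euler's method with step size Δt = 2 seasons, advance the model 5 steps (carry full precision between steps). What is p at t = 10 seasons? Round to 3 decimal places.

Update rule: p ← p + [c·p·(1−p) − e·p]·Δt with Δt = 2.
  1  |  dp/dt·Δt = +0.226090  |  p_1 = 0.507090
  2  |  dp/dt·Δt = +0.136514  |  p_2 = 0.643604
  3  |  dp/dt·Δt = -0.034790  |  p_3 = 0.608814
  4  |  dp/dt·Δt = +0.017246  |  p_4 = 0.626061
  5  |  dp/dt·Δt = -0.007833  |  p_5 = 0.618228

0.618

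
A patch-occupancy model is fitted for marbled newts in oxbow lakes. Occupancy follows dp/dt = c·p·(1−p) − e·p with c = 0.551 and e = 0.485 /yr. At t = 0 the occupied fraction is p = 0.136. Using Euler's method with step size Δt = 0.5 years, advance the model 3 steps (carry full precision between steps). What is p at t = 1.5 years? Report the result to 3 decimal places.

Update rule: p ← p + [c·p·(1−p) − e·p]·Δt with Δt = 0.5.
p: 0.13600 → 0.13539  (Δp = -0.00061)
p: 0.13539 → 0.13481  (Δp = -0.00058)
p: 0.13481 → 0.13425  (Δp = -0.00056)

0.134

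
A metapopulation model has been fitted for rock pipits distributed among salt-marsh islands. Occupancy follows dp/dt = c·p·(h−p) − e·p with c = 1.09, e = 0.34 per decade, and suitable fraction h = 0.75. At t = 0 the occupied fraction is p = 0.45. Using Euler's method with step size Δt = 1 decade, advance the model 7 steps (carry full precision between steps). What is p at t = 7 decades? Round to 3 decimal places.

Update rule: p ← p + [c·p·(h−p) − e·p]·Δt with Δt = 1.
  1  |  dp/dt·Δt = -0.005850  |  p_1 = 0.444150
  2  |  dp/dt·Δt = -0.002942  |  p_2 = 0.441208
  3  |  dp/dt·Δt = -0.001508  |  p_3 = 0.439701
  4  |  dp/dt·Δt = -0.000780  |  p_4 = 0.438921
  5  |  dp/dt·Δt = -0.000405  |  p_5 = 0.438515
  6  |  dp/dt·Δt = -0.000211  |  p_6 = 0.438304
  7  |  dp/dt·Δt = -0.000110  |  p_7 = 0.438194

0.438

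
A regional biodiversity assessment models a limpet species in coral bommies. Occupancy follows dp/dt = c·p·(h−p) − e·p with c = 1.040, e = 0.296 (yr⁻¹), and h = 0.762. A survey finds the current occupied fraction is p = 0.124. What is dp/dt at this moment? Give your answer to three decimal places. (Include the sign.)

0.046

Colonization term: c·p·(h−p) = 1.040×0.124×0.6380 = 0.08228.
Extinction term: e·p = 0.03670.
dp/dt = 0.08228 − 0.03670 = 0.04557.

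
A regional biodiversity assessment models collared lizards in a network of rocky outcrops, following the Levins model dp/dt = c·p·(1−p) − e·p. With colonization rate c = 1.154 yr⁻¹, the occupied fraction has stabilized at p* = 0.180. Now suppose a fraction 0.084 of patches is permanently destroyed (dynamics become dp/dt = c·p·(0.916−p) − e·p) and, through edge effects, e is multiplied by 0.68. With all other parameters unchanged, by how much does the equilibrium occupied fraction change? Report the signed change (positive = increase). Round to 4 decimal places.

Balance c(1−p*) = e gives e = 1.154×(1 − 0.18000) = 0.94628.
New p* = 0.916 − e/c = 0.916 − 0.64347/1.15400 = 0.35840.
Δp* = 0.35840 − 0.18000 = +0.17840.

0.1784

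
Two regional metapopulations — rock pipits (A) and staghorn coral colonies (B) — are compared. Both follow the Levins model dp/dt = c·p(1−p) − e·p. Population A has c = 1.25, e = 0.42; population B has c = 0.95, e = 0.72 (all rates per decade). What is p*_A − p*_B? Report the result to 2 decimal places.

0.42

A: p*_A = 1 − 0.42/1.25 = 0.6640.
B: p*_B = 1 − 0.72/0.95 = 0.2421.
p*_A − p*_B = 0.6640 − 0.2421 = 0.4219.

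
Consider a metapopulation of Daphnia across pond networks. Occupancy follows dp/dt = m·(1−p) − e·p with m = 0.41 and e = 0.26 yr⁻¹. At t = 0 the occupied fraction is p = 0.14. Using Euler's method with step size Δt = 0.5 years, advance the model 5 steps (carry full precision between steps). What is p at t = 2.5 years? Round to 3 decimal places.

Update rule: p ← p + [m·(1−p) − e·p]·Δt with Δt = 0.5.
  1  |  dp/dt·Δt = +0.158100  |  p_1 = 0.298100
  2  |  dp/dt·Δt = +0.105136  |  p_2 = 0.403236
  3  |  dp/dt·Δt = +0.069916  |  p_3 = 0.473152
  4  |  dp/dt·Δt = +0.046494  |  p_4 = 0.519646
  5  |  dp/dt·Δt = +0.030919  |  p_5 = 0.550565

0.551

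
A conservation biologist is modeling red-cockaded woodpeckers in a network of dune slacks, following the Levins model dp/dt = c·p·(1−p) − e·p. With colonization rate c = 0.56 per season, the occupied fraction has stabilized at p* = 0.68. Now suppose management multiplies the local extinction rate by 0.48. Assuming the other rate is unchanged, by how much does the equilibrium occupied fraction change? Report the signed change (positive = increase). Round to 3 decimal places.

0.166

Balance c(1−p*) = e gives e = 0.56×(1 − 0.68000) = 0.17920.
New p* = 1 − e/c = 1 − 0.08602/0.56000 = 0.84639.
Δp* = 0.84639 − 0.68000 = +0.16639.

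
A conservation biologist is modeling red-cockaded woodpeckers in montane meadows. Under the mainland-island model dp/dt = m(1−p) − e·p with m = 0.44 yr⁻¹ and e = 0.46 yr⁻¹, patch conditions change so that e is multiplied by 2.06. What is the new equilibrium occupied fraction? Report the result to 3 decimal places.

Before: p* = 0.44/(0.44+0.46) = 0.4889.
After: m = 0.44, e = 0.9476; p* = 0.44/1.3876 = 0.3171.

0.317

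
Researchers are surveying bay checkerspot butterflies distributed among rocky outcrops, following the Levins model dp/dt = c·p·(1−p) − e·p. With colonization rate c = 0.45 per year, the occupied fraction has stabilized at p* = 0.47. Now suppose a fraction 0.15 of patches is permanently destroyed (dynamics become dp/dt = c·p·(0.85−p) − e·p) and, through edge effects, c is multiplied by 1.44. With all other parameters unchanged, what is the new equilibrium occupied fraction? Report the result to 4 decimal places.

Balance c(1−p*) = e gives e = 0.45×(1 − 0.47000) = 0.23850.
New p* = 0.85 − e/c = 0.85 − 0.23850/0.64800 = 0.48194.

0.4819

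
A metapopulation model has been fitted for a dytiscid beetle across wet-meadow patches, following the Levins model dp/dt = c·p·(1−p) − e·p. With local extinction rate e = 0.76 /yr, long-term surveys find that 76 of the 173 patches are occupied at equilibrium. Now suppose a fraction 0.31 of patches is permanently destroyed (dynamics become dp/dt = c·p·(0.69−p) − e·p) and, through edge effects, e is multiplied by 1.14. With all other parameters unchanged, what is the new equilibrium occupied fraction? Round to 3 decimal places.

0.051

Observed p* = 76/173 = 0.43931.
Balance c(1−p*) = e gives c = e/(1 − 0.43931) = 0.76/0.56069 = 1.35547.
New p* = 0.69 − e/c = 0.69 − 0.86640/1.35547 = 0.05081.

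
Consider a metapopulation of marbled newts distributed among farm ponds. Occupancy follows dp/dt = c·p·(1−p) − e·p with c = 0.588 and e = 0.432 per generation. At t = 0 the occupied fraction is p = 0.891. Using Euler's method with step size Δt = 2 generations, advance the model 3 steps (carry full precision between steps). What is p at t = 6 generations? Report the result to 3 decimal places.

Update rule: p ← p + [c·p·(1−p) − e·p]·Δt with Δt = 2.
p: 0.89100 → 0.23539  (Δp = -0.65561)
p: 0.23539 → 0.24367  (Δp = +0.00828)
p: 0.24367 → 0.24987  (Δp = +0.00620)

0.250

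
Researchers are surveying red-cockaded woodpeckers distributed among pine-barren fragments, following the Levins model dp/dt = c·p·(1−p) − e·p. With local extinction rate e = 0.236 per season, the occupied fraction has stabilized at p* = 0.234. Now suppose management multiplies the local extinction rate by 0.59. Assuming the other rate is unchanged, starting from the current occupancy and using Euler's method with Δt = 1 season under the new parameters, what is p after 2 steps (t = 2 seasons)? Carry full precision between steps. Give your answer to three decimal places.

Balance c(1−p*) = e gives c = e/(1 − 0.23400) = 0.236/0.76600 = 0.30809.
Starting from p₀ = 0.23400; update p ← p + (dp/dt)·Δt with the new parameters.
step 1: Δp = +0.02264, p = 0.25664
step 2: Δp = +0.02304, p = 0.27968

0.280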